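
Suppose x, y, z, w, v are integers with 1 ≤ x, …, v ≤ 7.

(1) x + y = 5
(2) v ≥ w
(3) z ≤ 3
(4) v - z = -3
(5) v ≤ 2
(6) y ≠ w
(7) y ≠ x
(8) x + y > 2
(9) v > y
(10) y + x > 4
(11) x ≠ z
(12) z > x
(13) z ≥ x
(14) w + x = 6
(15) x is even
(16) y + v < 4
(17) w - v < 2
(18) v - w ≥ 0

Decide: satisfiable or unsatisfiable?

From constraints 2 and 5: w ≤ v ≤ 2. From constraints 3 and 13: x ≤ z ≤ 3. Hence w + x ≤ 5. But constraint 14 requires w + x = 6, and 6 > 5. Contradiction.

Unsatisfiable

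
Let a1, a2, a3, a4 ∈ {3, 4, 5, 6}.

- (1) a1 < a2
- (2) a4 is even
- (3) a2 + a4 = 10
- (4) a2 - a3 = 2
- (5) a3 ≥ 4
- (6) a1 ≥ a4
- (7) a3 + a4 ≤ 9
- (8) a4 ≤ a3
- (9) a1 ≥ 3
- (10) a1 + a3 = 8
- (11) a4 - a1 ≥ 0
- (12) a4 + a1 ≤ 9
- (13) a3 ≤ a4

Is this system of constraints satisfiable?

The assignment a1 = 4, a2 = 6, a3 = 4, a4 = 4 works:
  constraint 3 holds since a2 + a4 = 10.
  constraint 4 holds since a2 - a3 = 2.
  constraint 7 holds since a3 + a4 = 8.
The rest check out directly.

Satisfiable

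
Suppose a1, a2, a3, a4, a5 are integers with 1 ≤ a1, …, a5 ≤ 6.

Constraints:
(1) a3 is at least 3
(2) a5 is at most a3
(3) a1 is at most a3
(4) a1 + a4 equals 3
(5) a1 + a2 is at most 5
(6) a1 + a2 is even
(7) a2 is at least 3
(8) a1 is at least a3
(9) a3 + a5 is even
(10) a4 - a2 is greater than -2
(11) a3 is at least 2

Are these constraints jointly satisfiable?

From constraints 1 and 8: a1 ≥ a3 ≥ 3. From constraint 7: a2 ≥ 3. Hence a1 + a2 ≥ 6. But constraint 5 requires a1 + a2 ≤ 5, and 5 < 6. Contradiction.

Unsatisfiable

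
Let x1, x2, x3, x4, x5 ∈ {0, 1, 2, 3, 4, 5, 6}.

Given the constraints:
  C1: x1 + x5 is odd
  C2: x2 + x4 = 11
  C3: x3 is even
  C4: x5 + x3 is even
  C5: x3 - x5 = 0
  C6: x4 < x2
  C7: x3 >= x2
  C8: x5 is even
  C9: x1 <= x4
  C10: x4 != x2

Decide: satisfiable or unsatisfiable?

One satisfying assignment is x1 = 5, x2 = 6, x3 = 6, x4 = 5, x5 = 6.
For the less obvious constraints — constraint 2: x2 + x4 = 11; constraint 5: x3 - x5 = 0 — and the others hold by inspection.

Satisfiable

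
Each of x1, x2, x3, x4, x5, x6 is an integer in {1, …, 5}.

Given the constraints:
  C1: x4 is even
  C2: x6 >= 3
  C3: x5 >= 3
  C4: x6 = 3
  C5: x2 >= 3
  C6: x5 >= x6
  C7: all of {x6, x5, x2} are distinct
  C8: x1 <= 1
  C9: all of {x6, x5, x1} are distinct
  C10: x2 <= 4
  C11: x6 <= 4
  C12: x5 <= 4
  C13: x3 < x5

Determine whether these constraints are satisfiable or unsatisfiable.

Constraints 2, 3, 5, 10, 11, and 12 confine each of x6, x5, x2 to the 2 values {3, 4}.
Constraint 7 requires all 3 of them to be distinct, but only 2 values are available — impossible by the pigeonhole principle.

Unsatisfiable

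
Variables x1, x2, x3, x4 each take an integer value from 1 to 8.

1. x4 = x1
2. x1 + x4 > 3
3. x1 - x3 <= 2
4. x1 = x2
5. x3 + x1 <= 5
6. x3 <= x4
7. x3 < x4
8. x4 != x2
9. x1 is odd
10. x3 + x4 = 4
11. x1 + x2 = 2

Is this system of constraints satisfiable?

Unsatisfiable

From constraints 1 and 4, x4 = x1 = x2, so x4 = x2. But constraint 8 says x4 ≠ x2. Contradiction.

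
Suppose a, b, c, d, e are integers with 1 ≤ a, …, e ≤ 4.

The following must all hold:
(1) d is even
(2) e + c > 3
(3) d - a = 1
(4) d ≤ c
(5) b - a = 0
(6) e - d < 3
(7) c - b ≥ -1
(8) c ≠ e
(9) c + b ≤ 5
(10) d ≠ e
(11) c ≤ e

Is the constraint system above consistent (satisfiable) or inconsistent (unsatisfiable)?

Setting (a, b, c, d, e) = (1, 1, 2, 2, 3) satisfies everything: constraint 2: e + c = 5; constraint 3: d - a = 1, and the others follow.

Satisfiable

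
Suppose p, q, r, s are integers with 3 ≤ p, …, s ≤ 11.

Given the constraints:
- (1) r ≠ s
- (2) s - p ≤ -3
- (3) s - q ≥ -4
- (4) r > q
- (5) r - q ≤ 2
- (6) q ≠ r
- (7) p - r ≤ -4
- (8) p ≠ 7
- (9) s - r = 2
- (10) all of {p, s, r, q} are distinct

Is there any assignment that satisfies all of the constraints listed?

Constraints 2, 3, 5, and 7 give r − p ≥ 4, p − s ≥ 3, s − q ≥ -4, q − r ≥ -2.
Adding all 4 inequalities: the left sides telescope to 0, and the right sides sum to 4 + 3 + (-4) + (-2) = 1. So 0 ≥ 1, which is false.

Unsatisfiable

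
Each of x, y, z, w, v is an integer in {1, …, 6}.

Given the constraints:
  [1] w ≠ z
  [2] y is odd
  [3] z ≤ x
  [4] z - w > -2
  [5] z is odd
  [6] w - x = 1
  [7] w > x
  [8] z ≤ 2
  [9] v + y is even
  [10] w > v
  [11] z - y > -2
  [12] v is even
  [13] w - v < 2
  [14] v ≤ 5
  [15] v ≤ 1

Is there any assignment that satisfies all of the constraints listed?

Constraint 12 makes v even and constraint 2 makes y odd, so v + y must be odd. Constraint 9 says v + y is even — contradiction.

Unsatisfiable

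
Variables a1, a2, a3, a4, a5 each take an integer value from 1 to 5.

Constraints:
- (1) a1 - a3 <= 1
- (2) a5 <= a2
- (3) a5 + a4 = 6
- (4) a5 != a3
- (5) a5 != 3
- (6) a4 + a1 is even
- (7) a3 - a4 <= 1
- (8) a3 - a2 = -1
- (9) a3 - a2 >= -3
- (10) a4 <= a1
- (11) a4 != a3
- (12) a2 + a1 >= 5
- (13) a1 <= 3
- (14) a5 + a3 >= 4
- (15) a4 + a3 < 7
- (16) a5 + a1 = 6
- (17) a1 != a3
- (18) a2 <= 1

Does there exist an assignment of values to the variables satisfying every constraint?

Unsatisfiable

From constraints 2 and 18: a5 ≤ a2 ≤ 1. From constraints 10 and 13: a4 ≤ a1 ≤ 3. Hence a5 + a4 ≤ 4. But constraint 3 requires a5 + a4 = 6, and 6 > 4. Contradiction.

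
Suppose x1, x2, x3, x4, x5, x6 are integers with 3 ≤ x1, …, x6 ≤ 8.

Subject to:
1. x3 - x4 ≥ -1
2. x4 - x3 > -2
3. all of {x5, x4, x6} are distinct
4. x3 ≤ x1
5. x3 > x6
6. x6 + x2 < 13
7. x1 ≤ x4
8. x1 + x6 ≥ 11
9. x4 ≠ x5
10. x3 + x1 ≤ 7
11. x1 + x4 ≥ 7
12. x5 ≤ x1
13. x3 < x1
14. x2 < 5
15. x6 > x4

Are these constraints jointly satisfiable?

Unsatisfiable

Constraints 5, 7, 13, and 15 give x6 < x3, x3 < x1, x1 ≤ x4, x4 < x6. Chaining: x6 < x3 < x1 ≤ x4 < x6, which forces x6 < x6 — impossible.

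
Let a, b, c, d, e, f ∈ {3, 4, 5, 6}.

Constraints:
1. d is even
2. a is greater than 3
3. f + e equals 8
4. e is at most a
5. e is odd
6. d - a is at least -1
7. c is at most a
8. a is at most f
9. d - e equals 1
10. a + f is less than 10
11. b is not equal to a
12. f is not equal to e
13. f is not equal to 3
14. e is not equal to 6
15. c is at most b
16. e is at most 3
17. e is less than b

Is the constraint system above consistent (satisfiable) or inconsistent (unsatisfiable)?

Try a = 4, b = 5, c = 4, d = 4, e = 3, f = 5.
Check constraint 3: f + e = 8; constraint 6: d - a = 0. The remaining constraints are straightforward to verify.

Satisfiable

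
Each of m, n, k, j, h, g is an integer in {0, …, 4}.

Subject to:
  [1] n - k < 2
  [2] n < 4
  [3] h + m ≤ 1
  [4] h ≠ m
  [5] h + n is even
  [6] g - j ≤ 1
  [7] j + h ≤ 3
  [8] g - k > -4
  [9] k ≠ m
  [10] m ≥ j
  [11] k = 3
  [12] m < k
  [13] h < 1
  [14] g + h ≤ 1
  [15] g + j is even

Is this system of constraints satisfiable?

The assignment m = 1, n = 2, k = 3, j = 0, h = 0, g = 0 works:
  constraint 1 holds since n - k = -1.
  constraint 3 holds since h + m = 1.
  constraint 6 holds since g - j = 0.
The rest check out directly.

Satisfiable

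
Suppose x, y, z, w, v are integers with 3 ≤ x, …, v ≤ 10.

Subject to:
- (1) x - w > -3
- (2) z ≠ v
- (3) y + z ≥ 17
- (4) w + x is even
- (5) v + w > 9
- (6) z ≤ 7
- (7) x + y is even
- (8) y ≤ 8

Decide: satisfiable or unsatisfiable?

From constraint 8: y ≤ 8. From constraint 6: z ≤ 7. Hence y + z ≤ 15. But constraint 3 requires y + z ≥ 17, and 17 > 15. Contradiction.

Unsatisfiable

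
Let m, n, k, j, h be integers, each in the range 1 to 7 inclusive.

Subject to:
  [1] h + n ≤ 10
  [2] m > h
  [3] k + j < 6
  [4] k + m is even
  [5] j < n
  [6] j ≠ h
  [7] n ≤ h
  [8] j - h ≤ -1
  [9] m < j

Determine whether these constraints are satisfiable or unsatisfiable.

Constraints 2, 5, 7, and 9 give h < m, m < j, j < n, n ≤ h. Chaining: h < m < j < n ≤ h, which forces h < h — impossible.

Unsatisfiable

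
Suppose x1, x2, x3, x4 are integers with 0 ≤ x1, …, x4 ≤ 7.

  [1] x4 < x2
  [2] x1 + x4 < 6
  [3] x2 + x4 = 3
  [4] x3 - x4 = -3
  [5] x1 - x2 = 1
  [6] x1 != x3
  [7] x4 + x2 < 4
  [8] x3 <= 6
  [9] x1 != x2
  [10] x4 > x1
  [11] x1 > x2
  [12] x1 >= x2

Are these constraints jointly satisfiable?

Constraints 1, 10, and 11 give x2 < x1, x1 < x4, x4 < x2. Chaining: x2 < x1 < x4 < x2, which forces x2 < x2 — impossible.

Unsatisfiable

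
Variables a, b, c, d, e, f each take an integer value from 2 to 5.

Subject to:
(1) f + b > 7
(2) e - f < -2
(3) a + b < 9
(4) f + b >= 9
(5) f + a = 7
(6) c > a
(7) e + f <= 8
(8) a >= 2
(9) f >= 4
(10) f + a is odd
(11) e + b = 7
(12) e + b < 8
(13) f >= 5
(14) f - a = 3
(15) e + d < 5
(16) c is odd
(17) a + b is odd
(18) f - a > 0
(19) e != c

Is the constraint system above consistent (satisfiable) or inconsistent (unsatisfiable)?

Satisfiable

Try a = 2, b = 5, c = 3, d = 2, e = 2, f = 5.
Check constraint 1: f + b = 10; constraint 2: e - f = -3; constraint 3: a + b = 7. The remaining constraints are straightforward to verify.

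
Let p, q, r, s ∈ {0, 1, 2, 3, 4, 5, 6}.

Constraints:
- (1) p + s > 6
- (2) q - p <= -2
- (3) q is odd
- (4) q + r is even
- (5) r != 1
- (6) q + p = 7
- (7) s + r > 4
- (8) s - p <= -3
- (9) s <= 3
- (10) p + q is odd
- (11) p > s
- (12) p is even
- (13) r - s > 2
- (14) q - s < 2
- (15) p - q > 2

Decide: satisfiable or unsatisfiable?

Setting (p, q, r, s) = (6, 1, 5, 1) satisfies everything: constraint 1: p + s = 7; constraint 2: q - p = -5, and the others follow.

Satisfiable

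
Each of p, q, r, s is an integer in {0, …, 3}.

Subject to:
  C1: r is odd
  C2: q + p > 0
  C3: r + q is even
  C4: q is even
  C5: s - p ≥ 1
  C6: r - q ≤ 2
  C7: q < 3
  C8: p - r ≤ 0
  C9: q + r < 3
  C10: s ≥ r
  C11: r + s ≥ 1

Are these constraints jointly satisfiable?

Constraint 1 makes r odd and constraint 4 makes q even, so r + q must be odd. Constraint 3 says r + q is even — contradiction.

Unsatisfiable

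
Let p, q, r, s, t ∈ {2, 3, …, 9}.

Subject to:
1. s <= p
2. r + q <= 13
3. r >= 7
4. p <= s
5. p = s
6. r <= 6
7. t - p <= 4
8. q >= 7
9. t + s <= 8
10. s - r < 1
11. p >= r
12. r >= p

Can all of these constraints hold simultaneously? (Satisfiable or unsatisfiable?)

From constraint 3: r ≥ 7. From constraint 8: q ≥ 7. Hence r + q ≥ 14. But constraint 2 requires r + q ≤ 13, and 13 < 14. Contradiction.

Unsatisfiable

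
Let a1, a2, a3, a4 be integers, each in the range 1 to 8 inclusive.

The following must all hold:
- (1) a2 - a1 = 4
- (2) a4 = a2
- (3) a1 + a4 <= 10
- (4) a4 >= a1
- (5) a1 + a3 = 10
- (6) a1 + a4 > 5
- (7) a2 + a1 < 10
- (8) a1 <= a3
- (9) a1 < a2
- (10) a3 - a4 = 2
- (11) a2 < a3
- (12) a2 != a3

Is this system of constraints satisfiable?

Satisfiable

Take a1 = 2, a2 = 6, a3 = 8, a4 = 6. Then constraint 1: a2 - a1 = 4; constraint 3: a1 + a4 = 8, and every other listed constraint is also met.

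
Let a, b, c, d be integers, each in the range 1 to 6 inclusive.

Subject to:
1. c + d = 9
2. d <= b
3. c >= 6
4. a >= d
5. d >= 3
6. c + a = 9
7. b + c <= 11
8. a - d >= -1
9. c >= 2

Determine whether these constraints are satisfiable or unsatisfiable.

One satisfying assignment is a = 3, b = 4, c = 6, d = 3.
For the less obvious constraints — constraint 1: c + d = 9; constraint 6: c + a = 9 — and the others hold by inspection.

Satisfiable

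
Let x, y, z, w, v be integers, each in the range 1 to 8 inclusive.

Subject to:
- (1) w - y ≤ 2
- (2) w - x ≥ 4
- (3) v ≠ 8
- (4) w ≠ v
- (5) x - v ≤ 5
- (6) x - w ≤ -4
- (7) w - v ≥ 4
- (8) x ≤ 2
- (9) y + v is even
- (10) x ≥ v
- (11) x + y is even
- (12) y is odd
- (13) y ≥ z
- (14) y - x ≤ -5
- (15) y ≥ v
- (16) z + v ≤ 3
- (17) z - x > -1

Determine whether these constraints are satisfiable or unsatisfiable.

Unsatisfiable

Constraints 1, 5, 7, and 14 give v − x ≥ -5, x − y ≥ 5, y − w ≥ -2, w − v ≥ 4.
Adding all 4 inequalities: the left sides telescope to 0, and the right sides sum to (-5) + 5 + (-2) + 4 = 2. So 0 ≥ 2, which is false.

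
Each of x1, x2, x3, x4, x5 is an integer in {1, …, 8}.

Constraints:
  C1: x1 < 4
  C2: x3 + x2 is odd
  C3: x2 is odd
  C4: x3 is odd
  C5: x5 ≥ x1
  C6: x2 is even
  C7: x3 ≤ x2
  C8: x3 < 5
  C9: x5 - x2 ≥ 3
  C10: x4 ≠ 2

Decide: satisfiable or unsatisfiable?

Constraint 4 makes x3 odd and constraint 3 makes x2 odd, so x3 + x2 must be even. Constraint 2 says x3 + x2 is odd — contradiction.

Unsatisfiable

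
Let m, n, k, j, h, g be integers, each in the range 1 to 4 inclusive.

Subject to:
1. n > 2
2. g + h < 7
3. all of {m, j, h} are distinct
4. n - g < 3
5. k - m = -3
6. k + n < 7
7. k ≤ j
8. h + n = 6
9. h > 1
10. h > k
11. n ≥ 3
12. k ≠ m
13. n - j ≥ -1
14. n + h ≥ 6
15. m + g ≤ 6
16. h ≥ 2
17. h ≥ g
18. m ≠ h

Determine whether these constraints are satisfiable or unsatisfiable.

Satisfiable

Take m = 4, n = 3, k = 1, j = 1, h = 3, g = 1. Then constraint 2: g + h = 4; constraint 4: n - g = 2; constraint 5: k - m = -3, and every other listed constraint is also met.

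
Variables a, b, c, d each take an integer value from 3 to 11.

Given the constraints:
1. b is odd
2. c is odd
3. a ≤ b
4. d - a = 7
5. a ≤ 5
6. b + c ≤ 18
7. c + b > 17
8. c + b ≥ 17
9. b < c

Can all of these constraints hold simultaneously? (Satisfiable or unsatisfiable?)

Satisfiable

One satisfying assignment is a = 4, b = 7, c = 11, d = 11.
For the less obvious constraints — constraint 4: d - a = 7; constraint 6: b + c = 18; constraint 7: c + b = 18 — and the others hold by inspection.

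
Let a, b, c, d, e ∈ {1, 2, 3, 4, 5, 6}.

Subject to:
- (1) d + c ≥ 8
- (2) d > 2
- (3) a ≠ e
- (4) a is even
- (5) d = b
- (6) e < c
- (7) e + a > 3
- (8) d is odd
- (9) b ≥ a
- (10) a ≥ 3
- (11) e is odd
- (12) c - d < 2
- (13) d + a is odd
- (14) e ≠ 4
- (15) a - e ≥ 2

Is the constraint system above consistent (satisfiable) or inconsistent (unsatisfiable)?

Satisfiable

Setting (a, b, c, d, e) = (4, 5, 5, 5, 1) satisfies everything: constraint 1: d + c = 10; constraint 7: e + a = 5; constraint 12: c - d = 0, and the others follow.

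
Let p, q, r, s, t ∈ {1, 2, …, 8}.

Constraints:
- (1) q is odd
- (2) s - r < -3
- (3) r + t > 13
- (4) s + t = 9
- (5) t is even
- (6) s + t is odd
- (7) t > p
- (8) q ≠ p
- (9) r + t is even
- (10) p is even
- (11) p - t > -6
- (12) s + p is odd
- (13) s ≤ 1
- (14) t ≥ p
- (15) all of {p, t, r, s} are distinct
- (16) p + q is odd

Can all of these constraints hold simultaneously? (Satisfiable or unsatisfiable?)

Take p = 4, q = 3, r = 6, s = 1, t = 8. Then constraint 2: s - r = -5; constraint 3: r + t = 14, and every other listed constraint is also met.

Satisfiable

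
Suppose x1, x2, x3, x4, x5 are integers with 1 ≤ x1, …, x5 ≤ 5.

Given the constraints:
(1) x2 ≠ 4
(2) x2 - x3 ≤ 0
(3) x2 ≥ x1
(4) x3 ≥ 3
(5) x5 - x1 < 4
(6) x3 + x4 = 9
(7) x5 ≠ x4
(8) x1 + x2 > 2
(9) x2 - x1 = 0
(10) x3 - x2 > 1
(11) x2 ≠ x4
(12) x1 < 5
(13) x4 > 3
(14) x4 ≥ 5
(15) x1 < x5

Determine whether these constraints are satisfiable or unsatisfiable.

Setting (x1, x2, x3, x4, x5) = (2, 2, 4, 5, 4) satisfies everything: constraint 2: x2 - x3 = -2; constraint 5: x5 - x1 = 2, and the others follow.

Satisfiable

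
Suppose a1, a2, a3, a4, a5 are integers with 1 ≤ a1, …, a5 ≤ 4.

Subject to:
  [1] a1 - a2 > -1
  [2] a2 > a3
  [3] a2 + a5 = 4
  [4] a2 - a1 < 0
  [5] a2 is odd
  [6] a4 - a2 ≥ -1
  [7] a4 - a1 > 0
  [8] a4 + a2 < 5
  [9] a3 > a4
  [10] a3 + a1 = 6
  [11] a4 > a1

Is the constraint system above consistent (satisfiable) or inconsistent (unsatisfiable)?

Constraints 2, 4, 9, and 11 give a3 < a2, a2 < a1, a1 < a4, a4 < a3. Chaining: a3 < a2 < a1 < a4 < a3, which forces a3 < a3 — impossible.

Unsatisfiable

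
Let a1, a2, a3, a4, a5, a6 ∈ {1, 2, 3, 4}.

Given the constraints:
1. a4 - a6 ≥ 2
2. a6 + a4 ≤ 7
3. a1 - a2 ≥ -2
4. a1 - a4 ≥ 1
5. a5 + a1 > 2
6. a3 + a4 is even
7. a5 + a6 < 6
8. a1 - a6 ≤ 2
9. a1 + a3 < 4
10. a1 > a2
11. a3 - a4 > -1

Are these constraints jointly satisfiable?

Unsatisfiable

Constraints 1, 4, and 8 give a4 − a6 ≥ 2, a6 − a1 ≥ -2, a1 − a4 ≥ 1.
Adding all 3 inequalities: the left sides telescope to 0, and the right sides sum to 2 + (-2) + 1 = 1. So 0 ≥ 1, which is false.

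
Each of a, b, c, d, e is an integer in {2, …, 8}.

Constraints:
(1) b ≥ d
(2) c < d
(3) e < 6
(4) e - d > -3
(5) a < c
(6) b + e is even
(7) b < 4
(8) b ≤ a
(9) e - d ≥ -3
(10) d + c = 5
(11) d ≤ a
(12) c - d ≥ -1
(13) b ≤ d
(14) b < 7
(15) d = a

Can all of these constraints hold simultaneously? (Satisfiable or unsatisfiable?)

Constraints 2, 5, and 11 give d ≤ a, a < c, c < d. Chaining: d ≤ a < c < d, which forces d < d — impossible.

Unsatisfiable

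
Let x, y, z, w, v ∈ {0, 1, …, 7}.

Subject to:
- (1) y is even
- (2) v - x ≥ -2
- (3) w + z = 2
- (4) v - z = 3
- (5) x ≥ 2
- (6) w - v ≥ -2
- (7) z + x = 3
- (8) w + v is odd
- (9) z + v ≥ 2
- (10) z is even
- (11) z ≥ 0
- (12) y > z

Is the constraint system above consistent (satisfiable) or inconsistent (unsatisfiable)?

Setting (x, y, z, w, v) = (3, 6, 0, 2, 3) satisfies everything: constraint 2: v - x = 0; constraint 3: w + z = 2, and the others follow.

Satisfiable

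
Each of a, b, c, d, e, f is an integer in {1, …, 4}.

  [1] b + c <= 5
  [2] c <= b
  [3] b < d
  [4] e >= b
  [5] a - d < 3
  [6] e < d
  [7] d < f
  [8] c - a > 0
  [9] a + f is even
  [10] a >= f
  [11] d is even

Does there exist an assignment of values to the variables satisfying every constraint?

Unsatisfiable

Constraints 2, 3, 7, 8, and 10 give a < c, c ≤ b, b < d, d < f, f ≤ a. Chaining: a < c ≤ b < d < f ≤ a, which forces a < a — impossible.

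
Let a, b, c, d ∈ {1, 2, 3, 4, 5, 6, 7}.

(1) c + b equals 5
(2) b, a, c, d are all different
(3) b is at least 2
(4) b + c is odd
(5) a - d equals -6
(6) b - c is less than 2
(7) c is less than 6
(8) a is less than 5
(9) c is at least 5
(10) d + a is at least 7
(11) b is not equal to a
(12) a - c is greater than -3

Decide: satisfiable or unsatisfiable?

Unsatisfiable

From constraint 9: c ≥ 5. From constraint 3: b ≥ 2. Hence c + b ≥ 7. But constraint 1 requires c + b = 5, and 5 < 7. Contradiction.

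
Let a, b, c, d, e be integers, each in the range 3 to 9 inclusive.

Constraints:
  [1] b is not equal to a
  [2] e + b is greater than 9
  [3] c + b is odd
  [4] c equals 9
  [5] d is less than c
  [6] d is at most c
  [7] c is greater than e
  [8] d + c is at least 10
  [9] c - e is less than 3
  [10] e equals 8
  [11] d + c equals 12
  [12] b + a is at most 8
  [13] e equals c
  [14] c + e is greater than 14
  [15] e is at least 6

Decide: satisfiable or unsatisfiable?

Constraint 10 fixes e = 8 and constraint 4 fixes c = 9, but constraint 13 requires e = c. Since 8 ≠ 9, contradiction.

Unsatisfiable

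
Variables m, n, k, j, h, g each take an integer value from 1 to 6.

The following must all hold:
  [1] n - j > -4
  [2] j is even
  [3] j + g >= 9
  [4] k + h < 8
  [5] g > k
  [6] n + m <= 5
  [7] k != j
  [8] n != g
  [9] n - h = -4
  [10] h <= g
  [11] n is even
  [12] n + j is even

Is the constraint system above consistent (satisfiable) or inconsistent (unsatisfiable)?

Satisfiable

Try m = 2, n = 2, k = 1, j = 4, h = 6, g = 6.
Check constraint 1: n - j = -2; constraint 3: j + g = 10. The remaining constraints are straightforward to verify.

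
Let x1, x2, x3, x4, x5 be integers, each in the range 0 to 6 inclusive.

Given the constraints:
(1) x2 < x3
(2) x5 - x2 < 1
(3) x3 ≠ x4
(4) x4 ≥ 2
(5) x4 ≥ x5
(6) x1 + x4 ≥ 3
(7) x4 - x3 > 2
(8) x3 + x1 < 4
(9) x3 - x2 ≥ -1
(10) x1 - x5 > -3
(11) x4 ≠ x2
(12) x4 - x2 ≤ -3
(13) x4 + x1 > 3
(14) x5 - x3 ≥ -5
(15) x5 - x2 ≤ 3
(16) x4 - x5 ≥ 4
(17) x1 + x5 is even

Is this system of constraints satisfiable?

Constraints 9, 12, 14, and 16 give x3 − x2 ≥ -1, x2 − x4 ≥ 3, x4 − x5 ≥ 4, x5 − x3 ≥ -5.
Adding all 4 inequalities: the left sides telescope to 0, and the right sides sum to (-1) + 3 + 4 + (-5) = 1. So 0 ≥ 1, which is false.

Unsatisfiable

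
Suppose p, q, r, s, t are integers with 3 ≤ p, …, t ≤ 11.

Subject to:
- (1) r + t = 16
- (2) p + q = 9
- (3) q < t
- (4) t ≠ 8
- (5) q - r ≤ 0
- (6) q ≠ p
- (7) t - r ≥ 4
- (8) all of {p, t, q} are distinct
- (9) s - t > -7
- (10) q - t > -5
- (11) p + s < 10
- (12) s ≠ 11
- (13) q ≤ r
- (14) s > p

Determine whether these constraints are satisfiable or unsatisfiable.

Setting (p, q, r, s, t) = (3, 6, 6, 4, 10) satisfies everything: constraint 1: r + t = 16; constraint 2: p + q = 9, and the others follow.

Satisfiable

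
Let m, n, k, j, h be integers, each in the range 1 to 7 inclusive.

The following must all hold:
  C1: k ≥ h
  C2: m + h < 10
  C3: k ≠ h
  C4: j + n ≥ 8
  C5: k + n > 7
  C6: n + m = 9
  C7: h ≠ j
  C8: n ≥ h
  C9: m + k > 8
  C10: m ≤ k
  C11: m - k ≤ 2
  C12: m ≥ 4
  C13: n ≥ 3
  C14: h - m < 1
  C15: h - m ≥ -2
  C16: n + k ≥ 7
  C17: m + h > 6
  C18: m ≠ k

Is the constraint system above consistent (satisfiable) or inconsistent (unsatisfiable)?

Satisfiable

Setting (m, n, k, j, h) = (5, 4, 6, 4, 3) satisfies everything: constraint 2: m + h = 8; constraint 4: j + n = 8, and the others follow.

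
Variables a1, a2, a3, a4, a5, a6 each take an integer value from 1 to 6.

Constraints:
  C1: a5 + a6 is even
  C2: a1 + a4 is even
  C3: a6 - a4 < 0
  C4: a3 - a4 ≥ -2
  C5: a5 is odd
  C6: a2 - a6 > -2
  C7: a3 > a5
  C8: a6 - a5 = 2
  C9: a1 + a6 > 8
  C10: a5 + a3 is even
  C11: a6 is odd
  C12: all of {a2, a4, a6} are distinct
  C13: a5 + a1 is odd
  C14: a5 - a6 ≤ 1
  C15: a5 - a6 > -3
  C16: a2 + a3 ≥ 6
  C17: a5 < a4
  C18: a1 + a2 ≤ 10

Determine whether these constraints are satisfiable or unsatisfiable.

Try a1 = 6, a2 = 4, a3 = 5, a4 = 6, a5 = 1, a6 = 3.
Check constraint 3: a6 - a4 = -3; constraint 4: a3 - a4 = -1; constraint 6: a2 - a6 = 1. The remaining constraints are straightforward to verify.

Satisfiable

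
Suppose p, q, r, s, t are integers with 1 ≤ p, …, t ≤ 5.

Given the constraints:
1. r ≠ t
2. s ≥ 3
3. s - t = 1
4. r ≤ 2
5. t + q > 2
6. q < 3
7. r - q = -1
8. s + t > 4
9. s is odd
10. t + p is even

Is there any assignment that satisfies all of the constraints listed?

Satisfiable

Take p = 4, q = 2, r = 1, s = 3, t = 2. Then constraint 3: s - t = 1; constraint 5: t + q = 4; constraint 7: r - q = -1, and every other listed constraint is also met.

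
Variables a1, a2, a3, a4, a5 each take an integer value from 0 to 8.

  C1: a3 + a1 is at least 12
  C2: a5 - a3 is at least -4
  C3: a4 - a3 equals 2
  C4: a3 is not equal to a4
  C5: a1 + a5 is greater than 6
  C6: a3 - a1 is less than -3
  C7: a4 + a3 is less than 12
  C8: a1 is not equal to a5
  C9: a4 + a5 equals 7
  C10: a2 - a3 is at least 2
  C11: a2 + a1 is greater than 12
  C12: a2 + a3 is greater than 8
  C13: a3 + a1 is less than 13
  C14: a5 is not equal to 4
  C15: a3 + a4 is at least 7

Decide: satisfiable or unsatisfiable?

One satisfying assignment is a1 = 8, a2 = 7, a3 = 4, a4 = 6, a5 = 1.
For the less obvious constraints — constraint 1: a3 + a1 = 12; constraint 2: a5 - a3 = -3 — and the others hold by inspection.

Satisfiable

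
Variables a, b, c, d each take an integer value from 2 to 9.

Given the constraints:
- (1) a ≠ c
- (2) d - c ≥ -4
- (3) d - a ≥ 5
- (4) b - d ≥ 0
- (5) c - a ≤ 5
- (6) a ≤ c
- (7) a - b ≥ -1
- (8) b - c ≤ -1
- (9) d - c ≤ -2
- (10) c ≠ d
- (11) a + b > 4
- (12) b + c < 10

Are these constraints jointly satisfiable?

Constraints 3, 4, 5, and 8 give c − b ≥ 1, b − d ≥ 0, d − a ≥ 5, a − c ≥ -5.
Adding all 4 inequalities: the left sides telescope to 0, and the right sides sum to 1 + 0 + 5 + (-5) = 1. So 0 ≥ 1, which is false.

Unsatisfiable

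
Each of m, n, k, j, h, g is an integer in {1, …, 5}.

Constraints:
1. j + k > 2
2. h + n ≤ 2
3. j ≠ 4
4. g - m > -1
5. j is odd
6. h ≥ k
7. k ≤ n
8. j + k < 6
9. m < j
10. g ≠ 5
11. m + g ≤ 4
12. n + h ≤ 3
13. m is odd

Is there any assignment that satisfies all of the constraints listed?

Take m = 1, n = 1, k = 1, j = 3, h = 1, g = 1. Then constraint 1: j + k = 4; constraint 2: h + n = 2; constraint 4: g - m = 0, and every other listed constraint is also met.

Satisfiable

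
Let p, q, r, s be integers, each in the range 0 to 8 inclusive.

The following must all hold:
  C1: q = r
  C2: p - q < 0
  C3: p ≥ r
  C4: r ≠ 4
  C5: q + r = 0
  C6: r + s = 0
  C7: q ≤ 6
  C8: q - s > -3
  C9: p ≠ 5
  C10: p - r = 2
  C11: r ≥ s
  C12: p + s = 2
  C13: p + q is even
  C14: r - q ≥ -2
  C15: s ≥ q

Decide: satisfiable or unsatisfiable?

Constraints 2, 3, 11, and 15 give r ≤ p, p < q, q ≤ s, s ≤ r. Chaining: r ≤ p < q ≤ s ≤ r, which forces r < r — impossible.

Unsatisfiable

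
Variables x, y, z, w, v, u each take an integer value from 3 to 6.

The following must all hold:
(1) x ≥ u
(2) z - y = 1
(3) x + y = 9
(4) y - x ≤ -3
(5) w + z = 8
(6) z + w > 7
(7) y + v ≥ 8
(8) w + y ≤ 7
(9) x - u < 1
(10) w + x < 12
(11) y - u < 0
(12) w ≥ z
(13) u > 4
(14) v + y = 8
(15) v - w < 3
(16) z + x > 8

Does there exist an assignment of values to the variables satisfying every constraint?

Satisfiable

The assignment x = 6, y = 3, z = 4, w = 4, v = 5, u = 6 works:
  constraint 2 holds since z - y = 1.
  constraint 3 holds since x + y = 9.
The rest check out directly.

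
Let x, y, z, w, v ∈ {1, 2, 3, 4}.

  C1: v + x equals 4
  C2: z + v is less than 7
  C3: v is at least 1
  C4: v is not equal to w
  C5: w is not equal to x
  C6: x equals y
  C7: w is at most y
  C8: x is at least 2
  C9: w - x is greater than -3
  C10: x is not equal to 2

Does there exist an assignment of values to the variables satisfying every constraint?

Take x = 3, y = 3, z = 3, w = 2, v = 1. Then constraint 1: v + x = 4; constraint 2: z + v = 4; constraint 9: w - x = -1, and every other listed constraint is also met.

Satisfiable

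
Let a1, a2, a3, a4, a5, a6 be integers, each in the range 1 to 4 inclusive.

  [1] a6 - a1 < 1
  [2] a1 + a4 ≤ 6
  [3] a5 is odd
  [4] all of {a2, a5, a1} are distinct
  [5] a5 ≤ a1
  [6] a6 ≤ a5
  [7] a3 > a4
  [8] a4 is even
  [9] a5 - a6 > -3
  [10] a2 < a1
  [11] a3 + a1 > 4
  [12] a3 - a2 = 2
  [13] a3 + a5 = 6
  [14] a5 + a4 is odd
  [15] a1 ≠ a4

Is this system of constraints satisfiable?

Take a1 = 4, a2 = 1, a3 = 3, a4 = 2, a5 = 3, a6 = 3. Then constraint 1: a6 - a1 = -1; constraint 2: a1 + a4 = 6; constraint 9: a5 - a6 = 0, and every other listed constraint is also met.

Satisfiable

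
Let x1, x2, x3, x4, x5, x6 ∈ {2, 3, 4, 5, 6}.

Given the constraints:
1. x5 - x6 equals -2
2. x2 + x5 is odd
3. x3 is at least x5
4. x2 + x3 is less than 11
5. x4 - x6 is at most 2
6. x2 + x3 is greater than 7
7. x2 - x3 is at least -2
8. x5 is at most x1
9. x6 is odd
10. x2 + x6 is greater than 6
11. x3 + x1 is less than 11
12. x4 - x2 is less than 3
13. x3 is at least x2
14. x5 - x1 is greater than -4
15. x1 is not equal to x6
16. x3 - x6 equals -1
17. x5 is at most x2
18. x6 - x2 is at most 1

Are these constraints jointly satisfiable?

Take x1 = 6, x2 = 4, x3 = 4, x4 = 6, x5 = 3, x6 = 5. Then constraint 1: x5 - x6 = -2; constraint 4: x2 + x3 = 8; constraint 5: x4 - x6 = 1, and every other listed constraint is also met.

Satisfiable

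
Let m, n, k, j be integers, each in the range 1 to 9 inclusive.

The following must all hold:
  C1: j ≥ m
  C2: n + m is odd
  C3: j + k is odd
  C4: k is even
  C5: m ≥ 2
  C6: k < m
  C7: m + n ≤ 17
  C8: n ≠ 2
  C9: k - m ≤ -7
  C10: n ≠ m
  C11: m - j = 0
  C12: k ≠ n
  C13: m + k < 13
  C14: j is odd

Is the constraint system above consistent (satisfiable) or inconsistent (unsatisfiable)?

Satisfiable

One satisfying assignment is m = 9, n = 8, k = 2, j = 9.
For the less obvious constraints — constraint 7: m + n = 17; constraint 9: k - m = -7 — and the others hold by inspection.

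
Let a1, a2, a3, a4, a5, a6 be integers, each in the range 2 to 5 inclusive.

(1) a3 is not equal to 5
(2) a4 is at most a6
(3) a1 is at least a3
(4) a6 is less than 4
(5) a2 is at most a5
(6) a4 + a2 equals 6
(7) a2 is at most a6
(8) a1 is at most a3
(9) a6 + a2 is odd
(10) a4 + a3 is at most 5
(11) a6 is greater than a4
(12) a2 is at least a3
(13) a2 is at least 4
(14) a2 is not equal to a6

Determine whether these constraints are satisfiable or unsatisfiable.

Unsatisfiable

From constraints 7 and 13: a6 ≥ a2 and a2 ≥ 4, so a6 ≥ 4. From constraint 4: a6 ≤ 3. But 3 < 4, so no value of a6 works.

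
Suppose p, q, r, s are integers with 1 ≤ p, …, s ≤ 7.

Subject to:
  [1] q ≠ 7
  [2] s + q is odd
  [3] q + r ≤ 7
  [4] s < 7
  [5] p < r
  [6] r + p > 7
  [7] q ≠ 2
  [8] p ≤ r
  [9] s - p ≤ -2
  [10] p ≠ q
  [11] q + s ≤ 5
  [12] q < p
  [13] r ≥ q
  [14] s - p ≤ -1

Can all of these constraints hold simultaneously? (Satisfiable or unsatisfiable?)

The assignment p = 4, q = 1, r = 6, s = 2 works:
  constraint 3 holds since q + r = 7.
  constraint 6 holds since r + p = 10.
The rest check out directly.

Satisfiable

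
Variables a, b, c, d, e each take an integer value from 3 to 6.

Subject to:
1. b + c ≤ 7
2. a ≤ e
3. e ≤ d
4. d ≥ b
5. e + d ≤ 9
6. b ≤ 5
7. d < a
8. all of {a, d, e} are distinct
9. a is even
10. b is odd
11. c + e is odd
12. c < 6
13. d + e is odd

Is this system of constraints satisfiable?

Constraints 2, 3, and 7 give a ≤ e, e ≤ d, d < a. Chaining: a ≤ e ≤ d < a, which forces a < a — impossible.

Unsatisfiable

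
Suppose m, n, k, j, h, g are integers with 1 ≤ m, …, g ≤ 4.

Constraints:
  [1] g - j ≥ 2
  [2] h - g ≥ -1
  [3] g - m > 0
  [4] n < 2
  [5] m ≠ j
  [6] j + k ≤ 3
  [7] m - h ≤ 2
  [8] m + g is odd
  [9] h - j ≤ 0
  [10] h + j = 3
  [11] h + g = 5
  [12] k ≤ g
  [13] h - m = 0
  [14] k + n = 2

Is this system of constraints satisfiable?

Constraints 1, 2, and 9 give g − j ≥ 2, j − h ≥ 0, h − g ≥ -1.
Adding all 3 inequalities: the left sides telescope to 0, and the right sides sum to 2 + 0 + (-1) = 1. So 0 ≥ 1, which is false.

Unsatisfiable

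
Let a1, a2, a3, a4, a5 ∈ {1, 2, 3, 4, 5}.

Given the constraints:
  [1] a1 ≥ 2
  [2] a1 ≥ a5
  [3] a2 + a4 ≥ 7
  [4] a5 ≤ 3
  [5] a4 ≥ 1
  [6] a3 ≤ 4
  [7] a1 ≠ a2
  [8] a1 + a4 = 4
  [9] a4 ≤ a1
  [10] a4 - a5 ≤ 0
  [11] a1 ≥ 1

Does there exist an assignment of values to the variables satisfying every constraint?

Satisfiable

Setting (a1, a2, a3, a4, a5) = (2, 5, 4, 2, 2) satisfies everything: constraint 3: a2 + a4 = 7; constraint 8: a1 + a4 = 4, and the others follow.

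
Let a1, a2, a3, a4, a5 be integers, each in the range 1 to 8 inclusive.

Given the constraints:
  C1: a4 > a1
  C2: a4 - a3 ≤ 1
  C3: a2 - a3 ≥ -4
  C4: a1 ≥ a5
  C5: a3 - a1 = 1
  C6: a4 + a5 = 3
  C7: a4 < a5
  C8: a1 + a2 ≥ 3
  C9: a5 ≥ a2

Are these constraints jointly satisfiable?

Constraints 1, 4, and 7 give a5 ≤ a1, a1 < a4, a4 < a5. Chaining: a5 ≤ a1 < a4 < a5, which forces a5 < a5 — impossible.

Unsatisfiable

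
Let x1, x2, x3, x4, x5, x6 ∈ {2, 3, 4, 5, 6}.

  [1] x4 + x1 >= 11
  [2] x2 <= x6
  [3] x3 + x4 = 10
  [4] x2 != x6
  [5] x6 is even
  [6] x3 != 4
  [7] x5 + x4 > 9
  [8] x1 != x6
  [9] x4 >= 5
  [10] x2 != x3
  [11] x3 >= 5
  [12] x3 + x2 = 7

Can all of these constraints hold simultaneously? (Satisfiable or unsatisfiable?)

One satisfying assignment is x1 = 6, x2 = 2, x3 = 5, x4 = 5, x5 = 5, x6 = 4.
For the less obvious constraints — constraint 1: x4 + x1 = 11; constraint 3: x3 + x4 = 10; constraint 7: x5 + x4 = 10 — and the others hold by inspection.

Satisfiable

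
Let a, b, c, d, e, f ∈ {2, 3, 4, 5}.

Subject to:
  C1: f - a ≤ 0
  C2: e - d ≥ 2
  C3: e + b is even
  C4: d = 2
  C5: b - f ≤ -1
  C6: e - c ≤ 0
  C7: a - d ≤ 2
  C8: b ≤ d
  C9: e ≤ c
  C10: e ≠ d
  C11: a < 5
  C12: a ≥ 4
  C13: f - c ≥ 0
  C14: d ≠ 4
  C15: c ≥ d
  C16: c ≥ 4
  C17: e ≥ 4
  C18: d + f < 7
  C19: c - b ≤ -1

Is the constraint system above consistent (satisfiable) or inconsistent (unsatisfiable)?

Unsatisfiable

Constraints 1, 2, 5, 6, 7, and 19 give d − a ≥ -2, a − f ≥ 0, f − b ≥ 1, b − c ≥ 1, c − e ≥ 0, e − d ≥ 2.
Adding all 6 inequalities: the left sides telescope to 0, and the right sides sum to (-2) + 0 + 1 + 1 + 0 + 2 = 2. So 0 ≥ 2, which is false.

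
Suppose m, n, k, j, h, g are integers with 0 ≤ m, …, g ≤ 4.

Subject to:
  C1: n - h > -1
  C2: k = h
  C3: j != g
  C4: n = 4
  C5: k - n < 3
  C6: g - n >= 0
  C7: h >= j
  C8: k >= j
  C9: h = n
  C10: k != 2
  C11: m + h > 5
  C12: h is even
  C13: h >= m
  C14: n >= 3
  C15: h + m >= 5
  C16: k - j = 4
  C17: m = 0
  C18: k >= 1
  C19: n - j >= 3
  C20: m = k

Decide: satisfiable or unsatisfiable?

Unsatisfiable

Constraint 17 fixes m = 0 and constraint 4 fixes n = 4. Constraints 2, 9, and 20 give m = k = h = n, so m = n. But 0 ≠ 4 — contradiction.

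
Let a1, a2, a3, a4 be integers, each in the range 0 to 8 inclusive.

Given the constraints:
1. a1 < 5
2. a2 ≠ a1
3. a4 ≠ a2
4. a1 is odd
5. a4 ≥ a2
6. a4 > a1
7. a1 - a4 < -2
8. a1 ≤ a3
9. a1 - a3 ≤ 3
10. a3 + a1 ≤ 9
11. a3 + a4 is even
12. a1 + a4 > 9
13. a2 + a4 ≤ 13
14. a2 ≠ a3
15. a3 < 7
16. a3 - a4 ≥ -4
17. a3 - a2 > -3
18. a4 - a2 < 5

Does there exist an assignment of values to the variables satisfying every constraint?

Setting (a1, a2, a3, a4) = (3, 5, 3, 7) satisfies everything: constraint 7: a1 - a4 = -4; constraint 9: a1 - a3 = 0, and the others follow.

Satisfiable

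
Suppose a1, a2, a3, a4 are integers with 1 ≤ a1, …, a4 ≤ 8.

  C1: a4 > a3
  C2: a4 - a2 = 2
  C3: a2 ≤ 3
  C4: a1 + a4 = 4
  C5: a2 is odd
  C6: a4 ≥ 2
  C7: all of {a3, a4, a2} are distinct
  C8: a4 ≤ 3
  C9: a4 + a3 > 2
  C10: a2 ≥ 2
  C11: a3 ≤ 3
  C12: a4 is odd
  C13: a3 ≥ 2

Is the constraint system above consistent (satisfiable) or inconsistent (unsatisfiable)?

Constraints 3, 6, 8, 10, 11, and 13 confine each of a3, a4, a2 to the 2 values {2, 3}.
Constraint 7 requires all 3 of them to be distinct, but only 2 values are available — impossible by the pigeonhole principle.

Unsatisfiable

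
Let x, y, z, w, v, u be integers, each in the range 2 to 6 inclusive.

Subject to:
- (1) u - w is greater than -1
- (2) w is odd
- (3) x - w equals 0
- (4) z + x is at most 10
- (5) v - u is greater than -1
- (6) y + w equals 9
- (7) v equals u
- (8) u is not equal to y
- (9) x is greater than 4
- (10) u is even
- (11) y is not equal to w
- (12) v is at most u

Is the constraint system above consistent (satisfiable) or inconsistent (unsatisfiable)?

The assignment x = 5, y = 4, z = 2, w = 5, v = 6, u = 6 works:
  constraint 1 holds since u - w = 1.
  constraint 3 holds since x - w = 0.
  constraint 4 holds since z + x = 7.
The rest check out directly.

Satisfiable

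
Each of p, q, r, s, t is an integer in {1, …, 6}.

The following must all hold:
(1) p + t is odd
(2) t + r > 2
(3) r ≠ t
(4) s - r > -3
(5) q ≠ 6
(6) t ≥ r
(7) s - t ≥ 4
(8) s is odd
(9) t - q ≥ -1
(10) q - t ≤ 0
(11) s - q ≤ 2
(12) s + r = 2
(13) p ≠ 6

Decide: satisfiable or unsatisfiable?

Unsatisfiable

Constraints 7, 9, and 11 give s − t ≥ 4, t − q ≥ -1, q − s ≥ -2.
Adding all 3 inequalities: the left sides telescope to 0, and the right sides sum to 4 + (-1) + (-2) = 1. So 0 ≥ 1, which is false.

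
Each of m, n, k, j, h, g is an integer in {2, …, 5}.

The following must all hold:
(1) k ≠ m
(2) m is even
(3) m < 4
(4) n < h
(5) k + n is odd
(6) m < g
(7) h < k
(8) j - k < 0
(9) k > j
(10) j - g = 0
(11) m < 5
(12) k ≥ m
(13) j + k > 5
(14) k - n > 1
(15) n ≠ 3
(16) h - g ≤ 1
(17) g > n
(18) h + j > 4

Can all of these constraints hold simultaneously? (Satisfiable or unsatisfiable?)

Satisfiable

One satisfying assignment is m = 2, n = 2, k = 5, j = 3, h = 4, g = 3.
For the less obvious constraints — constraint 8: j - k = -2; constraint 10: j - g = 0; constraint 13: j + k = 8 — and the others hold by inspection.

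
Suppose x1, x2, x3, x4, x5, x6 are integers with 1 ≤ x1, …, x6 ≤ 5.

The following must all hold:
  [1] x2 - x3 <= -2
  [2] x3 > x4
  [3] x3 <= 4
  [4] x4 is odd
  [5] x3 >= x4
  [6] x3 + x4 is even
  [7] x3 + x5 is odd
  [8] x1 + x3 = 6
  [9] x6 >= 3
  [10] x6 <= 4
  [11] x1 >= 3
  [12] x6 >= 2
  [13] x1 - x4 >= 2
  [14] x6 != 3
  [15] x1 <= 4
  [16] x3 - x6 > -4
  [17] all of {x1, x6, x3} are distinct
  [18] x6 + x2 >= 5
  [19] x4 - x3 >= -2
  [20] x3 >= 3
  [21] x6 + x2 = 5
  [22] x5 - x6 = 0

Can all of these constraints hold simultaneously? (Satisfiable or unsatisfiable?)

Unsatisfiable

Constraints 3, 9, 10, 11, 15, and 20 confine each of x1, x6, x3 to the 2 values {3, 4}.
Constraint 17 requires all 3 of them to be distinct, but only 2 values are available — impossible by the pigeonhole principle.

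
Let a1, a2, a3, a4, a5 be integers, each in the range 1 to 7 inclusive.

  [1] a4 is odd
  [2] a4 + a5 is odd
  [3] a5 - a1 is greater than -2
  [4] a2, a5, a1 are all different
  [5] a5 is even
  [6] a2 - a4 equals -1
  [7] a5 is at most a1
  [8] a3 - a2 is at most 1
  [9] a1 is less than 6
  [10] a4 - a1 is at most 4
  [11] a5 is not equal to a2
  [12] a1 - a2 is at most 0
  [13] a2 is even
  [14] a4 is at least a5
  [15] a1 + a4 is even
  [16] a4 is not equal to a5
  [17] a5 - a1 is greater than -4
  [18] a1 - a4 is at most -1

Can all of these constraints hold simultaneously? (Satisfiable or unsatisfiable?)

Try a1 = 3, a2 = 6, a3 = 7, a4 = 7, a5 = 2.
Check constraint 3: a5 - a1 = -1; constraint 6: a2 - a4 = -1. The remaining constraints are straightforward to verify.

Satisfiable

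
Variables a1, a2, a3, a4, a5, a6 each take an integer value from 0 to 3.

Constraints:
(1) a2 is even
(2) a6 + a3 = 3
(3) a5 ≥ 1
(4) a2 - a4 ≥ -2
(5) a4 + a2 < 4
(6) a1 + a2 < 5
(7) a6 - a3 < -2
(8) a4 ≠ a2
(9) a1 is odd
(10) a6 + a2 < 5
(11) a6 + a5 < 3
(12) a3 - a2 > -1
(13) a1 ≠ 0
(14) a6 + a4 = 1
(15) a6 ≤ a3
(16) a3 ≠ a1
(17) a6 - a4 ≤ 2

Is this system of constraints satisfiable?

Setting (a1, a2, a3, a4, a5, a6) = (1, 2, 3, 1, 2, 0) satisfies everything: constraint 2: a6 + a3 = 3; constraint 4: a2 - a4 = 1, and the others follow.

Satisfiable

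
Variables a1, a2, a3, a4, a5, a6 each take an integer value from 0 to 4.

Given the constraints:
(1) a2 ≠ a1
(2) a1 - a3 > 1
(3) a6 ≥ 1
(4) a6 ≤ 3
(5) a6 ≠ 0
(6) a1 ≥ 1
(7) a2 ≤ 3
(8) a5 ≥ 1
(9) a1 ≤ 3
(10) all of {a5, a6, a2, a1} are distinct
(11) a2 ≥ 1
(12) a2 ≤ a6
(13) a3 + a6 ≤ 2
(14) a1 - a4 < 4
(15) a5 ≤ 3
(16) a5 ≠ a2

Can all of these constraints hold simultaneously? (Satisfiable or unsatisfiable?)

Unsatisfiable

Constraints 3, 4, 6, 7, 8, 9, 11, and 15 confine each of a5, a6, a2, a1 to the 3 values {1, …, 3}.
Constraint 10 requires all 4 of them to be distinct, but only 3 values are available — impossible by the pigeonhole principle.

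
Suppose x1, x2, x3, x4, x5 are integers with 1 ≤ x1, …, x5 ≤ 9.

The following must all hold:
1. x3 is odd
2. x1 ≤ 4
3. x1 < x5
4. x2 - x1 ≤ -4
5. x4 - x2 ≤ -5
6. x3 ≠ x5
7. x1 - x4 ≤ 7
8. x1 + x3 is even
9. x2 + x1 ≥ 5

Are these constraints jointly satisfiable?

Constraints 4, 5, and 7 give x2 − x4 ≥ 5, x4 − x1 ≥ -7, x1 − x2 ≥ 4.
Adding all 3 inequalities: the left sides telescope to 0, and the right sides sum to 5 + (-7) + 4 = 2. So 0 ≥ 2, which is false.

Unsatisfiable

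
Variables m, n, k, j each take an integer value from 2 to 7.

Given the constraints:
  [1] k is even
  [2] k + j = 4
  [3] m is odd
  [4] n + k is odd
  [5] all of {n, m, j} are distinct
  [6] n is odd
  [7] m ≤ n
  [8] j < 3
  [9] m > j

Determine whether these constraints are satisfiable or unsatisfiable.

Satisfiable

Take m = 3, n = 7, k = 2, j = 2. Then constraint 2: k + j = 4; constraint 5: values 7, 3, 2 are distinct, and every other listed constraint is also met.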